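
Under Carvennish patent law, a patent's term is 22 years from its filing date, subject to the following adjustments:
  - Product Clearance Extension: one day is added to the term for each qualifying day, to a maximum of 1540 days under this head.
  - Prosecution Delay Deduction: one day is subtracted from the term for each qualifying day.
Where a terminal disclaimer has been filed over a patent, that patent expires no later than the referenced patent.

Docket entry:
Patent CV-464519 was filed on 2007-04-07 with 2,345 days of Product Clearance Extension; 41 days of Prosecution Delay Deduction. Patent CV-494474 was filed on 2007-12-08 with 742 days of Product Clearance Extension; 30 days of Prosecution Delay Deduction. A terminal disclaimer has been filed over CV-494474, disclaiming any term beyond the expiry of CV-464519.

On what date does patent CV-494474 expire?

Natural term of CV-494474:
  Base: filing + 22 years → 8 December 2029.
  Product Clearance Extension: 742 days (within the 1540-day cap) → +742 days → 20 December 2031.
  Prosecution Delay Deduction: −30 days → 20 November 2031.
Expiry of referenced patent CV-464519:
  Base: filing + 22 years → 7 April 2029.
  Product Clearance Extension: 2345 days claimed exceeds the 1540-day cap, so +1540 days → 25 June 2033.
  Prosecution Delay Deduction: −41 days → 15 May 2033.
Terminal disclaimer: CV-494474 expires on the earlier of 20 November 2031 and 15 May 2033.

November 20, 2031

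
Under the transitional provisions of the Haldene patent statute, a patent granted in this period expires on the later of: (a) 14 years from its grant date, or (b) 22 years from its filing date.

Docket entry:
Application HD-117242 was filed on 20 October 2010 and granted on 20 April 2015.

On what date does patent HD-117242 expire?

(a) grant + 14 years → 20 April 2029.
(b) filing + 22 years → 20 October 2032.
Later of the two: 20 October 2032.

October 20, 2032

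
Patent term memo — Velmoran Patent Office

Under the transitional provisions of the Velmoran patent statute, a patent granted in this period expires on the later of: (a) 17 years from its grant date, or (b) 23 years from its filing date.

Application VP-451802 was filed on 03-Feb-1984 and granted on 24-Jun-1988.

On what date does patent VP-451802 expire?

(a) grant + 17 years → 24 June 2005.
(b) filing + 23 years → 3 February 2007.
Later of the two: 3 February 2007.

February 3, 2007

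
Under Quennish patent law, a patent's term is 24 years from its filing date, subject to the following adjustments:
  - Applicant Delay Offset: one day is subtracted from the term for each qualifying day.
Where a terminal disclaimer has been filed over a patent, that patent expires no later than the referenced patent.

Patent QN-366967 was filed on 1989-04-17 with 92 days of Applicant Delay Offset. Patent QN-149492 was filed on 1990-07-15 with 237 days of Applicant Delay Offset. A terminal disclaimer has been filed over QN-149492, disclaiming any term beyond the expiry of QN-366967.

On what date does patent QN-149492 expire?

January 15, 2013

Natural term of QN-149492:
  Base: filing + 24 years → 15 July 2014.
  Applicant Delay Offset: −237 days → 20 November 2013.
Expiry of referenced patent QN-366967:
  Base: filing + 24 years → 17 April 2013.
  Applicant Delay Offset: −92 days → 15 January 2013.
Terminal disclaimer: QN-149492 expires on the earlier of 20 November 2013 and 15 January 2013.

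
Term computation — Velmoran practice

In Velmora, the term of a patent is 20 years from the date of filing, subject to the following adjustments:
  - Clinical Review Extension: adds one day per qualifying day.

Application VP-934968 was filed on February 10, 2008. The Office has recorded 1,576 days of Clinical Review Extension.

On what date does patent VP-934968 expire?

Base term: filing date + 20 years → 10 February 2028.
Clinical Review Extension: +1576 days → 4 June 2032.

2032-06-04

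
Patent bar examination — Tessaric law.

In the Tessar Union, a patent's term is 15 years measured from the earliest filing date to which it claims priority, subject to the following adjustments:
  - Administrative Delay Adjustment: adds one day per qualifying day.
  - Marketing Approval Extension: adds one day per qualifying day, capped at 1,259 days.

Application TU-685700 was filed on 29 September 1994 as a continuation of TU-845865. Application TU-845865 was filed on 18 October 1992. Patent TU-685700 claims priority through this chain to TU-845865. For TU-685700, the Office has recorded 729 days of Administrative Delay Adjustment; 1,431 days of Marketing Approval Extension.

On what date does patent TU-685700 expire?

2013-03-28

Earliest priority filing: 18 October 1992.
Base term: 18 October 1992 + 15 years → 18 October 2007.
Administrative Delay Adjustment: +729 days → 16 October 2009.
Marketing Approval Extension: 1431 days claimed exceeds the 1259-day cap, so +1259 days → 28 March 2013.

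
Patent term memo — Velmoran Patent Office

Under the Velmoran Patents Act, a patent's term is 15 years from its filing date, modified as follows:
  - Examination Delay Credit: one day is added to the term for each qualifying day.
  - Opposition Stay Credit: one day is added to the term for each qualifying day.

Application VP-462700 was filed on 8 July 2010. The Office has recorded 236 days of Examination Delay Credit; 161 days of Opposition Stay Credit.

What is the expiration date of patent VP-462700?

Base term: filing date + 15 years → 8 July 2025.
Examination Delay Credit: +236 days → 1 March 2026.
Opposition Stay Credit: +161 days → 9 August 2026.

August 9, 2026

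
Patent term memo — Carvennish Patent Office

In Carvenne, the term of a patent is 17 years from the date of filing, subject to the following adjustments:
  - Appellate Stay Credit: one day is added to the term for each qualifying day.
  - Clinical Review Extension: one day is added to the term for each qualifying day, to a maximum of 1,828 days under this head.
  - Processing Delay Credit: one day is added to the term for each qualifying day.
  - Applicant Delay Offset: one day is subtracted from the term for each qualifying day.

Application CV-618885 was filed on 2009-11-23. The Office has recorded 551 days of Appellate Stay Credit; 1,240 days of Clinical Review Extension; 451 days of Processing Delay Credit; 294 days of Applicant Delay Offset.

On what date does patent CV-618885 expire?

March 24, 2032

Base term: filing date + 17 years → 23 November 2026.
Appellate Stay Credit: +551 days → 27 May 2028.
Clinical Review Extension: 1240 days (within the 1828-day cap) → +1240 days → 19 October 2031.
Processing Delay Credit: +451 days → 12 January 2033.
Applicant Delay Offset: −294 days → 24 March 2032.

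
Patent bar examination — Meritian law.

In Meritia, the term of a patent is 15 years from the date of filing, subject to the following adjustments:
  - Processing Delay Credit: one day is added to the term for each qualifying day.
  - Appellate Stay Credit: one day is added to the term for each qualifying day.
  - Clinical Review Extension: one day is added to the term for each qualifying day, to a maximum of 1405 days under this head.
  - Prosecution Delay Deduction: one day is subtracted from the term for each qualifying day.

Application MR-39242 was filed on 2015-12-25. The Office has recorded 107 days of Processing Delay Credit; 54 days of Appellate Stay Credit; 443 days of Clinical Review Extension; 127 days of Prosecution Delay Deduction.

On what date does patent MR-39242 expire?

April 15, 2032

Base term: filing date + 15 years → 25 December 2030.
Processing Delay Credit: +107 days → 11 April 2031.
Appellate Stay Credit: +54 days → 4 June 2031.
Clinical Review Extension: 443 days (within the 1405-day cap) → +443 days → 20 August 2032.
Prosecution Delay Deduction: −127 days → 15 April 2032.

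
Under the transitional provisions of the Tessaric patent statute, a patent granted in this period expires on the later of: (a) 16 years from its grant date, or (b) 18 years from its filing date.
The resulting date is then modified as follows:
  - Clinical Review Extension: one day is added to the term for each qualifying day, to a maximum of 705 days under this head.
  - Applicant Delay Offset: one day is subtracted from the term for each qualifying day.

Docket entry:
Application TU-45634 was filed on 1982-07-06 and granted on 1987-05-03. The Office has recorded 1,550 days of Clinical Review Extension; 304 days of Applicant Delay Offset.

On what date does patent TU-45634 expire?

(a) grant + 16 years → 3 May 2003.
(b) filing + 18 years → 6 July 2000.
Later of the two: 3 May 2003.
Clinical Review Extension: 1550 days claimed exceeds the 705-day cap, so +705 days → 7 April 2005.
Applicant Delay Offset: −304 days → 7 June 2004.

June 7, 2004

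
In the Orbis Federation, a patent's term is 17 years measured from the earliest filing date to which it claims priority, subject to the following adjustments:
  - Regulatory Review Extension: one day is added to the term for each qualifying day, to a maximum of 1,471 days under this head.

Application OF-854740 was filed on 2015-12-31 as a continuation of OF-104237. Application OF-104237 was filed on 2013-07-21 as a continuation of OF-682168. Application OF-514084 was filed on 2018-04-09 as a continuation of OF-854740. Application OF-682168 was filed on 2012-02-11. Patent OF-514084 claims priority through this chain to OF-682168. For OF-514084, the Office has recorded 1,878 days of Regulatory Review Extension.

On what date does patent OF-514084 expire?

2033-02-21

Earliest priority filing: 11 February 2012.
Base term: 11 February 2012 + 17 years → 11 February 2029.
Regulatory Review Extension: 1878 days claimed exceeds the 1471-day cap, so +1471 days → 21 February 2033.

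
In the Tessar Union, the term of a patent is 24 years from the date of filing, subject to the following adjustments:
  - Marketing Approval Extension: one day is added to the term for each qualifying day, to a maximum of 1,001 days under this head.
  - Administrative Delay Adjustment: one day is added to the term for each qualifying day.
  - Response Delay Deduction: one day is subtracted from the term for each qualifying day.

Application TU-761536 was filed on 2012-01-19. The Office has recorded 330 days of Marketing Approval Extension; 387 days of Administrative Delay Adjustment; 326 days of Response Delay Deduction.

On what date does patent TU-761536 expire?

2037-02-13

Base term: filing date + 24 years → 19 January 2036.
Marketing Approval Extension: 330 days (within the 1001-day cap) → +330 days → 14 December 2036.
Administrative Delay Adjustment: +387 days → 5 January 2038.
Response Delay Deduction: −326 days → 13 February 2037.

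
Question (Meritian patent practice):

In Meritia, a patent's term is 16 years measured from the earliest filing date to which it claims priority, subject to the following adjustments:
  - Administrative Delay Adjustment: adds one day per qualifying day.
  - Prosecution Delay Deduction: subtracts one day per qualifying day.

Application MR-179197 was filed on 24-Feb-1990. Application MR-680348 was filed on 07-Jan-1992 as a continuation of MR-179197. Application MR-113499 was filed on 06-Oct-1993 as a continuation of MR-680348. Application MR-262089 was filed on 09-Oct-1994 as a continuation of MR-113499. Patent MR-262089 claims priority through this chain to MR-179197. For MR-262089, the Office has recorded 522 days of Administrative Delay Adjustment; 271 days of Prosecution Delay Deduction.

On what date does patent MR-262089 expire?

November 2, 2006

Earliest priority filing: 24 February 1990.
Base term: 24 February 1990 + 16 years → 24 February 2006.
Administrative Delay Adjustment: +522 days → 31 July 2007.
Prosecution Delay Deduction: −271 days → 2 November 2006.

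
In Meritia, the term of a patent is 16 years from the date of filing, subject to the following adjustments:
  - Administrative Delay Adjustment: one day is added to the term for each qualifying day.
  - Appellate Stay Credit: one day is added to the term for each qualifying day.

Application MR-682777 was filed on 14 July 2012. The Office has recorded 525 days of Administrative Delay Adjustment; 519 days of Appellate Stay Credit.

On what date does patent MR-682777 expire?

May 24, 2031

Base term: filing date + 16 years → 14 July 2028.
Administrative Delay Adjustment: +525 days → 21 December 2029.
Appellate Stay Credit: +519 days → 24 May 2031.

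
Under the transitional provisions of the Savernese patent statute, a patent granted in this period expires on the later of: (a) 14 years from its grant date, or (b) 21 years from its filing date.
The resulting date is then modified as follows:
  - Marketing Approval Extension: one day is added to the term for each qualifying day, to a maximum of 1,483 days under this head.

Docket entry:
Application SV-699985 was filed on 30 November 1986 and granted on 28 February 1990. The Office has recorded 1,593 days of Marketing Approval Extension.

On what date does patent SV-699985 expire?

(a) grant + 14 years → 28 February 2004.
(b) filing + 21 years → 30 November 2007.
Later of the two: 30 November 2007.
Marketing Approval Extension: 1593 days claimed exceeds the 1483-day cap, so +1483 days → 22 December 2011.

December 22, 2011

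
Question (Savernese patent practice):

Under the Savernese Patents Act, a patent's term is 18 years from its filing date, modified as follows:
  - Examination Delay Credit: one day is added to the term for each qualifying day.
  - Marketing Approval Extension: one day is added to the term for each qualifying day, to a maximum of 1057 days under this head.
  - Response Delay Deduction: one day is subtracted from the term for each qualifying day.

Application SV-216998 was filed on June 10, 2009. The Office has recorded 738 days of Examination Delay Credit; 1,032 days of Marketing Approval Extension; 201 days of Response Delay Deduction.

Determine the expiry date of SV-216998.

Base term: filing date + 18 years → 10 June 2027.
Examination Delay Credit: +738 days → 17 June 2029.
Marketing Approval Extension: 1032 days (within the 1057-day cap) → +1032 days → 14 April 2032.
Response Delay Deduction: −201 days → 26 September 2031.

September 26, 2031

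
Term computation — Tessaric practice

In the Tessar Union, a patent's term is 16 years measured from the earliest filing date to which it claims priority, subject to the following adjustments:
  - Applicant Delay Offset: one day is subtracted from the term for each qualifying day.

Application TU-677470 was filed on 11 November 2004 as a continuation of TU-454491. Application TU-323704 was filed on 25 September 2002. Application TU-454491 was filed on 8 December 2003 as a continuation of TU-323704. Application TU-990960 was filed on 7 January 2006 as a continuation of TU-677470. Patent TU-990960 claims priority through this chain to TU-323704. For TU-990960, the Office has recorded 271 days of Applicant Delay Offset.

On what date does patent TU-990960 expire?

Earliest priority filing: 25 September 2002.
Base term: 25 September 2002 + 16 years → 25 September 2018.
Applicant Delay Offset: −271 days → 28 December 2017.

2017-12-28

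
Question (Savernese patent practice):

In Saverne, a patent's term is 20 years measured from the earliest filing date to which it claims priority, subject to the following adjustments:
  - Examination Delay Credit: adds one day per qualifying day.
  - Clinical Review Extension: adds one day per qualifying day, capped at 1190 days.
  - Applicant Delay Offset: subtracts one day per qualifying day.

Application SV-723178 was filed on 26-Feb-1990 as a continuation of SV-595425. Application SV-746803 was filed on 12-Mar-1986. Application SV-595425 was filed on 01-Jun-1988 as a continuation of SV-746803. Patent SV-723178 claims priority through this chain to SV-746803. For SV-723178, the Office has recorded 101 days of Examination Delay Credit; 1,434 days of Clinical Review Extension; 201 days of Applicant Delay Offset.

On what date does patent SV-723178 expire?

Earliest priority filing: 12 March 1986.
Base term: 12 March 1986 + 20 years → 12 March 2006.
Examination Delay Credit: +101 days → 21 June 2006.
Clinical Review Extension: 1434 days claimed exceeds the 1190-day cap, so +1190 days → 23 September 2009.
Applicant Delay Offset: −201 days → 6 March 2009.

March 6, 2009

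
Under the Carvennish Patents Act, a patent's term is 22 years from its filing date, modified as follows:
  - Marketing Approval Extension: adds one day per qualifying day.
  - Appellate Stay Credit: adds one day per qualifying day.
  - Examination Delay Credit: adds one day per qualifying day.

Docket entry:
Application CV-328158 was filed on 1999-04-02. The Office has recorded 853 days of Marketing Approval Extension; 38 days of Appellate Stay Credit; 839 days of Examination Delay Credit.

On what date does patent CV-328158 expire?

December 27, 2025

Base term: filing date + 22 years → 2 April 2021.
Marketing Approval Extension: +853 days → 3 August 2023.
Appellate Stay Credit: +38 days → 10 September 2023.
Examination Delay Credit: +839 days → 27 December 2025.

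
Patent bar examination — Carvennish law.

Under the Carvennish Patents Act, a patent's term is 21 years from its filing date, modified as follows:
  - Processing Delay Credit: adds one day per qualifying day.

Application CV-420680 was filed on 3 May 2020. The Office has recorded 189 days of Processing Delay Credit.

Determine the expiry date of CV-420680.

Base term: filing date + 21 years → 3 May 2041.
Processing Delay Credit: +189 days → 8 November 2041.

2041-11-08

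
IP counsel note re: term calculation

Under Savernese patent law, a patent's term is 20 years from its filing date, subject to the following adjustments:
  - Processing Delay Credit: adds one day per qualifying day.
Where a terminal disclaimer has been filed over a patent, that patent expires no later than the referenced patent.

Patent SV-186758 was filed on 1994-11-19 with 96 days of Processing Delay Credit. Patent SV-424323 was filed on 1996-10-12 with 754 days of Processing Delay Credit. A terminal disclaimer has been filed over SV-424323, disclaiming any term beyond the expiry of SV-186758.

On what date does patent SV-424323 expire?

Natural term of SV-424323:
  Base: filing + 20 years → 12 October 2016.
  Processing Delay Credit: +754 days → 5 November 2018.
Expiry of referenced patent SV-186758:
  Base: filing + 20 years → 19 November 2014.
  Processing Delay Credit: +96 days → 23 February 2015.
Terminal disclaimer: SV-424323 expires on the earlier of 5 November 2018 and 23 February 2015.

February 23, 2015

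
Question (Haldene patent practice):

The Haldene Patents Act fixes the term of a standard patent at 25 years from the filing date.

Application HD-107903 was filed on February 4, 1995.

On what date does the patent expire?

Filing date + 25 years → 4 February 2020.

February 4, 2020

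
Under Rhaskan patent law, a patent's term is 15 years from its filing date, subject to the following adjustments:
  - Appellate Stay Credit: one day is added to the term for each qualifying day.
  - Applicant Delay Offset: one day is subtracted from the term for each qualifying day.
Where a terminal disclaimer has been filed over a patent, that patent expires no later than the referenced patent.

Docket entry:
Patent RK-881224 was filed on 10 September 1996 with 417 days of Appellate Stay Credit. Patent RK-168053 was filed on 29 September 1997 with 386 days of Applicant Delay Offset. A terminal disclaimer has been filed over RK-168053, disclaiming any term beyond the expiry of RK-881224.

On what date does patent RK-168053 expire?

September 9, 2011

Natural term of RK-168053:
  Base: filing + 15 years → 29 September 2012.
  Applicant Delay Offset: −386 days → 9 September 2011.
Expiry of referenced patent RK-881224:
  Base: filing + 15 years → 10 September 2011.
  Appellate Stay Credit: +417 days → 31 October 2012.
Terminal disclaimer: RK-168053 expires on the earlier of 9 September 2011 and 31 October 2012.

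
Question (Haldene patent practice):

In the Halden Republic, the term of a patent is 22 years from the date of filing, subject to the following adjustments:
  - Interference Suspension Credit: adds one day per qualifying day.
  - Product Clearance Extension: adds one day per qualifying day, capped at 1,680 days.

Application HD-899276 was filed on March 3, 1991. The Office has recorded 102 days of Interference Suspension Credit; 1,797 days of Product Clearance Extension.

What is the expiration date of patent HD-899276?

Base term: filing date + 22 years → 3 March 2013.
Interference Suspension Credit: +102 days → 13 June 2013.
Product Clearance Extension: 1797 days claimed exceeds the 1680-day cap, so +1680 days → 18 January 2018.

2018-01-18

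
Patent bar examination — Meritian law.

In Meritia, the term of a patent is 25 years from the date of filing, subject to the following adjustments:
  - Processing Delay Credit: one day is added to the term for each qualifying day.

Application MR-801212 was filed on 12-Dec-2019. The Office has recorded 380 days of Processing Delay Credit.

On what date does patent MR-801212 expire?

December 27, 2045

Base term: filing date + 25 years → 12 December 2044.
Processing Delay Credit: +380 days → 27 December 2045.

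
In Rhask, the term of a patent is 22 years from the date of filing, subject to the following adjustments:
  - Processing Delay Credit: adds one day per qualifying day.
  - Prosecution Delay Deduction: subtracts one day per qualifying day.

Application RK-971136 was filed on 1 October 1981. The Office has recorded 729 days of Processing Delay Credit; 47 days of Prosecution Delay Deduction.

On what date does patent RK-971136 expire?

Base term: filing date + 22 years → 1 October 2003.
Processing Delay Credit: +729 days → 29 September 2005.
Prosecution Delay Deduction: −47 days → 13 August 2005.

August 13, 2005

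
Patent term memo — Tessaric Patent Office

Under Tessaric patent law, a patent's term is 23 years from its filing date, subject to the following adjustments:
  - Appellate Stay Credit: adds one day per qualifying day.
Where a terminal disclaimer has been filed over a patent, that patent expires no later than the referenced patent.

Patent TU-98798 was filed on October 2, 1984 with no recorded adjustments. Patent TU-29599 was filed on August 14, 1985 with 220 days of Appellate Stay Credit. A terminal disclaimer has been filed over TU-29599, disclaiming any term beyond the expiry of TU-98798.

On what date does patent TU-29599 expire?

Natural term of TU-29599:
  Base: filing + 23 years → 14 August 2008.
  Appellate Stay Credit: +220 days → 22 March 2009.
Expiry of referenced patent TU-98798:
  Base: filing + 23 years → 2 October 2007.
Terminal disclaimer: TU-29599 expires on the earlier of 22 March 2009 and 2 October 2007.

2007-10-02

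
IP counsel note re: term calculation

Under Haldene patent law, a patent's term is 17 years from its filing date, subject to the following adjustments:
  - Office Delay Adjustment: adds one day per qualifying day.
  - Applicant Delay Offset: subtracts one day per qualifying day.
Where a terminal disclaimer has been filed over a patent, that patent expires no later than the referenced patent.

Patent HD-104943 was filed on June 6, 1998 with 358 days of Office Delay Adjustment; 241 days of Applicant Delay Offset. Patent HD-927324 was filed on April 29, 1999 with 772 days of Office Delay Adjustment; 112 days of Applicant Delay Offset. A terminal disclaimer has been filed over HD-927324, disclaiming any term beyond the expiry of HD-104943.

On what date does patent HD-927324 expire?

Natural term of HD-927324:
  Base: filing + 17 years → 29 April 2016.
  Office Delay Adjustment: +772 days → 10 June 2018.
  Applicant Delay Offset: −112 days → 18 February 2018.
Expiry of referenced patent HD-104943:
  Base: filing + 17 years → 6 June 2015.
  Office Delay Adjustment: +358 days → 29 May 2016.
  Applicant Delay Offset: −241 days → 1 October 2015.
Terminal disclaimer: HD-927324 expires on the earlier of 18 February 2018 and 1 October 2015.

October 1, 2015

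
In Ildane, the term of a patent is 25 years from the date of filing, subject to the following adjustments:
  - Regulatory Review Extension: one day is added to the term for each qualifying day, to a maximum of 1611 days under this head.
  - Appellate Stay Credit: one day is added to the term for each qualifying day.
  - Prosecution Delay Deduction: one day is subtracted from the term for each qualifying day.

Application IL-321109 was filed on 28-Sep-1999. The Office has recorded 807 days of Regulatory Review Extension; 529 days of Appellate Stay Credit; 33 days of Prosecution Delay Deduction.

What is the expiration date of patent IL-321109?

Base term: filing date + 25 years → 28 September 2024.
Regulatory Review Extension: 807 days (within the 1611-day cap) → +807 days → 14 December 2026.
Appellate Stay Credit: +529 days → 26 May 2028.
Prosecution Delay Deduction: −33 days → 23 April 2028.

April 23, 2028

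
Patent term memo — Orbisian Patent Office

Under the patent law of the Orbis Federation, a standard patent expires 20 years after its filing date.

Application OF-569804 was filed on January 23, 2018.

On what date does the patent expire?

Filing date + 20 years → 23 January 2038.

2038-01-23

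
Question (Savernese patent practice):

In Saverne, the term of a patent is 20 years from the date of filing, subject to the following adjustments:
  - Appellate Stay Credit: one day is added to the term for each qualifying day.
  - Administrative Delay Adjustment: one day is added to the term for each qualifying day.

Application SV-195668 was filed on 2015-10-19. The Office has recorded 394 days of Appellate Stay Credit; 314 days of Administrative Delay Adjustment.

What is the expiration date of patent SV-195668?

2037-09-26

Base term: filing date + 20 years → 19 October 2035.
Appellate Stay Credit: +394 days → 16 November 2036.
Administrative Delay Adjustment: +314 days → 26 September 2037.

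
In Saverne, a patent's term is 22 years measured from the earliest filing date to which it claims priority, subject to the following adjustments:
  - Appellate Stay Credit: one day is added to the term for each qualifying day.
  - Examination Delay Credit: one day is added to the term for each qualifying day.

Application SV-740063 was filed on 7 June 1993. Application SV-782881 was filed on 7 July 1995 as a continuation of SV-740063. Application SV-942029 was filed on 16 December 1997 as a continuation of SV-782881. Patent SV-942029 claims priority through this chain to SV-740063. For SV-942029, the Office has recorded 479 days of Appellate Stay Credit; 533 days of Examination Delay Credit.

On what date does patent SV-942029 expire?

Earliest priority filing: 7 June 1993.
Base term: 7 June 1993 + 22 years → 7 June 2015.
Appellate Stay Credit: +479 days → 28 September 2016.
Examination Delay Credit: +533 days → 15 March 2018.

2018-03-15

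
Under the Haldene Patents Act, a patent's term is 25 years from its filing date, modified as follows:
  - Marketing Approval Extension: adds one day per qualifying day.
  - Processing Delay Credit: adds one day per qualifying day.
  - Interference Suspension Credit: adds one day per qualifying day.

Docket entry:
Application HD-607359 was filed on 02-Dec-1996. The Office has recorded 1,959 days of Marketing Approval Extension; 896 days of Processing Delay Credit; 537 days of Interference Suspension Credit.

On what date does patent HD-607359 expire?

Base term: filing date + 25 years → 2 December 2021.
Marketing Approval Extension: +1959 days → 14 April 2027.
Processing Delay Credit: +896 days → 26 September 2029.
Interference Suspension Credit: +537 days → 17 March 2031.

March 17, 2031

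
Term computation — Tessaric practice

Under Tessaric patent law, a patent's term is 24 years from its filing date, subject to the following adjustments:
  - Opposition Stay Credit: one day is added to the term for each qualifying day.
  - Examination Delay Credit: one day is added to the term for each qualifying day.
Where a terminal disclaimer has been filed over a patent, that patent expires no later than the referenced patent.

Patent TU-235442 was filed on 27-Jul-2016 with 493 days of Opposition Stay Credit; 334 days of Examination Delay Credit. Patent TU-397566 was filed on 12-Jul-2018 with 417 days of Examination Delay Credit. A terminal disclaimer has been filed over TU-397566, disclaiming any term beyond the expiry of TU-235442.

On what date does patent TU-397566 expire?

2042-11-01

Natural term of TU-397566:
  Base: filing + 24 years → 12 July 2042.
  Examination Delay Credit: +417 days → 2 September 2043.
Expiry of referenced patent TU-235442:
  Base: filing + 24 years → 27 July 2040.
  Opposition Stay Credit: +493 days → 2 December 2041.
  Examination Delay Credit: +334 days → 1 November 2042.
Terminal disclaimer: TU-397566 expires on the earlier of 2 September 2043 and 1 November 2042.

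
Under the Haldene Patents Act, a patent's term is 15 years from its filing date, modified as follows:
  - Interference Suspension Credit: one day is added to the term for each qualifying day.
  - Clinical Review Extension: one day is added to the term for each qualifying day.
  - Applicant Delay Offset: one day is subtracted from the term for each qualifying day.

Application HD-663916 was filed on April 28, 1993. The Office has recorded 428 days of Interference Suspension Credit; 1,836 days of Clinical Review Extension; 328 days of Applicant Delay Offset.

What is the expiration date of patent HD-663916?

Base term: filing date + 15 years → 28 April 2008.
Interference Suspension Credit: +428 days → 30 June 2009.
Clinical Review Extension: +1836 days → 10 July 2014.
Applicant Delay Offset: −328 days → 16 August 2013.

2013-08-16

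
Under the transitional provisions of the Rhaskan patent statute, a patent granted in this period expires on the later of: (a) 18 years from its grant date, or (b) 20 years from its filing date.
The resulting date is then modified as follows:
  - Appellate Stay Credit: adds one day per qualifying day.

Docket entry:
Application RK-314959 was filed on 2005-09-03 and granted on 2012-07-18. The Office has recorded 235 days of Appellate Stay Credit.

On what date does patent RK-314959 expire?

(a) grant + 18 years → 18 July 2030.
(b) filing + 20 years → 3 September 2025.
Later of the two: 18 July 2030.
Appellate Stay Credit: +235 days → 10 March 2031.

March 10, 2031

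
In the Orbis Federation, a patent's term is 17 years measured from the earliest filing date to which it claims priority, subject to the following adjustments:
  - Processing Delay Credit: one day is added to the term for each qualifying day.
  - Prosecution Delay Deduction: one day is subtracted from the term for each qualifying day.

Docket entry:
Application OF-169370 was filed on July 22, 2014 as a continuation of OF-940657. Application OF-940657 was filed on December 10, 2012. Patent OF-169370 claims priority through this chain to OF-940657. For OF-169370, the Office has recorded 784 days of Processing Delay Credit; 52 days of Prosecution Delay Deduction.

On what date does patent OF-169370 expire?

2031-12-12

Earliest priority filing: 10 December 2012.
Base term: 10 December 2012 + 17 years → 10 December 2029.
Processing Delay Credit: +784 days → 2 February 2032.
Prosecution Delay Deduction: −52 days → 12 December 2031.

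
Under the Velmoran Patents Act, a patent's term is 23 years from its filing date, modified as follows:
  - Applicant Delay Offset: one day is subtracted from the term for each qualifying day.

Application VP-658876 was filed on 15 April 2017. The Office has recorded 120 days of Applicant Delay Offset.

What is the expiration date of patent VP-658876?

2039-12-17

Base term: filing date + 23 years → 15 April 2040.
Applicant Delay Offset: −120 days → 17 December 2039.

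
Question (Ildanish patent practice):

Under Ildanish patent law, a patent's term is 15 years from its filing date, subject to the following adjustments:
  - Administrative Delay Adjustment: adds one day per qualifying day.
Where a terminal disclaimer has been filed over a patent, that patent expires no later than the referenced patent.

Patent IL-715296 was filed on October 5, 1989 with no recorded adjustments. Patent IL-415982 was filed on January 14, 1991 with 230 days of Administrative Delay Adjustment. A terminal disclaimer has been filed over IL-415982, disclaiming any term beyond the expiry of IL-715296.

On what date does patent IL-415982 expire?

October 5, 2004

Natural term of IL-415982:
  Base: filing + 15 years → 14 January 2006.
  Administrative Delay Adjustment: +230 days → 1 September 2006.
Expiry of referenced patent IL-715296:
  Base: filing + 15 years → 5 October 2004.
Terminal disclaimer: IL-415982 expires on the earlier of 1 September 2006 and 5 October 2004.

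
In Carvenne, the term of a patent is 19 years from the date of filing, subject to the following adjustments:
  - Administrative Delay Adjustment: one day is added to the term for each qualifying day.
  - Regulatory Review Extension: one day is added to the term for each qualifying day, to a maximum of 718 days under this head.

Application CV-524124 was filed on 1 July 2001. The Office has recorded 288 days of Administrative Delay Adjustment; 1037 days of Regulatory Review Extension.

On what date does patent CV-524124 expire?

Base term: filing date + 19 years → 1 July 2020.
Administrative Delay Adjustment: +288 days → 15 April 2021.
Regulatory Review Extension: 1037 days claimed exceeds the 718-day cap, so +718 days → 3 April 2023.

April 3, 2023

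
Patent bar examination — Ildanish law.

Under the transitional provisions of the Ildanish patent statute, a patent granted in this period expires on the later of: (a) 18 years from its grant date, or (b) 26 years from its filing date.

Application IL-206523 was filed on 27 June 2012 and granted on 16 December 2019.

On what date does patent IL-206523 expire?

(a) grant + 18 years → 16 December 2037.
(b) filing + 26 years → 27 June 2038.
Later of the two: 27 June 2038.

2038-06-27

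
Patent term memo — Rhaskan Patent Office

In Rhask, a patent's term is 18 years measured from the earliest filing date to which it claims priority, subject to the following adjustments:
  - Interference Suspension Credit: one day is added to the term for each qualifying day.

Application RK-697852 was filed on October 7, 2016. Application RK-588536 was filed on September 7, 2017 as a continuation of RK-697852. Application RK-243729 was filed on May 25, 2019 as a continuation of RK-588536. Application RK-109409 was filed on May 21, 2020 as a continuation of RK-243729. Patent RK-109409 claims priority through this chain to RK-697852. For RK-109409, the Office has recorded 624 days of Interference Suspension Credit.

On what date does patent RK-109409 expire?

2036-06-22

Earliest priority filing: 7 October 2016.
Base term: 7 October 2016 + 18 years → 7 October 2034.
Interference Suspension Credit: +624 days → 22 June 2036.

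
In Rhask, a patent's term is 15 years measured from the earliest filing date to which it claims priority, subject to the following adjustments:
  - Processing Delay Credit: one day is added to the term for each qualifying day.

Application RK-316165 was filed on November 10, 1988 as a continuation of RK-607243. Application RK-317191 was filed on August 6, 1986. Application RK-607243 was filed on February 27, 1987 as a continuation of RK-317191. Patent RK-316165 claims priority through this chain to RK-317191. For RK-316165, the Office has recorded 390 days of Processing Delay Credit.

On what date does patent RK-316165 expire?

August 31, 2002

Earliest priority filing: 6 August 1986.
Base term: 6 August 1986 + 15 years → 6 August 2001.
Processing Delay Credit: +390 days → 31 August 2002.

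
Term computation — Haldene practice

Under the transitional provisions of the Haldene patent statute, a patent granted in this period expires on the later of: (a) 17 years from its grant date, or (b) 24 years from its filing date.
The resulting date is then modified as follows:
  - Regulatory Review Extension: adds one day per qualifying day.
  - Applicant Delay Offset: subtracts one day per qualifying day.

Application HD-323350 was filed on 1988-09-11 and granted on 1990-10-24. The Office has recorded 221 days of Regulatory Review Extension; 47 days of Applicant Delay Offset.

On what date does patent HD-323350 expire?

2013-03-04

(a) grant + 17 years → 24 October 2007.
(b) filing + 24 years → 11 September 2012.
Later of the two: 11 September 2012.
Regulatory Review Extension: +221 days → 20 April 2013.
Applicant Delay Offset: −47 days → 4 March 2013.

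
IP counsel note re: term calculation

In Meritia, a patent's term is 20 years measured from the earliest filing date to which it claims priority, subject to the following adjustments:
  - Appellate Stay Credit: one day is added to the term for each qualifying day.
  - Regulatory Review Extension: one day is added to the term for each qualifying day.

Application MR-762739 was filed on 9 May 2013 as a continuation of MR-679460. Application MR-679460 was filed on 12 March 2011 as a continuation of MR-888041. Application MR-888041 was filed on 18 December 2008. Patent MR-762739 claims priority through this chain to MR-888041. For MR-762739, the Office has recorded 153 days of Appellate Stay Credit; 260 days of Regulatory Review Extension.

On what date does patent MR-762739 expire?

Earliest priority filing: 18 December 2008.
Base term: 18 December 2008 + 20 years → 18 December 2028.
Appellate Stay Credit: +153 days → 20 May 2029.
Regulatory Review Extension: +260 days → 4 February 2030.

February 4, 2030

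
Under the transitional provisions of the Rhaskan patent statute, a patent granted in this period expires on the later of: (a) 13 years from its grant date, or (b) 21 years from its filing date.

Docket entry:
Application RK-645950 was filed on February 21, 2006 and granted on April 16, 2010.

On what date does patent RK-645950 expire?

2027-02-21

(a) grant + 13 years → 16 April 2023.
(b) filing + 21 years → 21 February 2027.
Later of the two: 21 February 2027.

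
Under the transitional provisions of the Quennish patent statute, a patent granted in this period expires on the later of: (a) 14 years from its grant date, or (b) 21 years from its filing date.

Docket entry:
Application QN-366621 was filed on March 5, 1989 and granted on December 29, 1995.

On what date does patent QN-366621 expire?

2010-03-05

(a) grant + 14 years → 29 December 2009.
(b) filing + 21 years → 5 March 2010.
Later of the two: 5 March 2010.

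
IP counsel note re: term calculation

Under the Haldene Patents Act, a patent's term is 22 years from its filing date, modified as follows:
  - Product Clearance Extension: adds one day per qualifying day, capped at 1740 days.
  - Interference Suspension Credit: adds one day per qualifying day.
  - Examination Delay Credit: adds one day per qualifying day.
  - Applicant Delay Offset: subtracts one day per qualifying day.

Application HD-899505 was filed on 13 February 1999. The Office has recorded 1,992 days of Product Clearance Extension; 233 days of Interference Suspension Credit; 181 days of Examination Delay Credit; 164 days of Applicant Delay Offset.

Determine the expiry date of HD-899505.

Base term: filing date + 22 years → 13 February 2021.
Product Clearance Extension: 1992 days claimed exceeds the 1740-day cap, so +1740 days → 19 November 2025.
Interference Suspension Credit: +233 days → 10 July 2026.
Examination Delay Credit: +181 days → 7 January 2027.
Applicant Delay Offset: −164 days → 27 July 2026.

July 27, 2026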